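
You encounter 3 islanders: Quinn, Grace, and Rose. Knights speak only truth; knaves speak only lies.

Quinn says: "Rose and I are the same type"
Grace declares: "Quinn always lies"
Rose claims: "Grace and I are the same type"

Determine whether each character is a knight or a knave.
Quinn is a knave.
Grace is a knight.
Rose is a knight.

Verification:
- Quinn (knave) says "Rose and I are the same type" - this is FALSE (a lie) because Quinn is a knave and Rose is a knight.
- Grace (knight) says "Quinn always lies" - this is TRUE because Quinn is a knave.
- Rose (knight) says "Grace and I are the same type" - this is TRUE because Rose is a knight and Grace is a knight.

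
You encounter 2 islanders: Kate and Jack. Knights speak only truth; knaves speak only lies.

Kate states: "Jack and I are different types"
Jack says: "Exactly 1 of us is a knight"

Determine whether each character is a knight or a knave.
Kate is a knave.
Jack is a knave.

Verification:
- Kate (knave) says "Jack and I are different types" - this is FALSE (a lie) because Kate is a knave and Jack is a knave.
- Jack (knave) says "Exactly 1 of us is a knight" - this is FALSE (a lie) because there are 0 knights.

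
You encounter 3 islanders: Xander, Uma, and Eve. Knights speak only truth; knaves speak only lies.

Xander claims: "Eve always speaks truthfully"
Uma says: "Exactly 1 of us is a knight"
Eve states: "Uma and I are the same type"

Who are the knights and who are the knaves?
Xander is a knave.
Uma is a knight.
Eve is a knave.

Verification:
- Xander (knave) says "Eve always speaks truthfully" - this is FALSE (a lie) because Eve is a knave.
- Uma (knight) says "Exactly 1 of us is a knight" - this is TRUE because there are 1 knights.
- Eve (knave) says "Uma and I are the same type" - this is FALSE (a lie) because Eve is a knave and Uma is a knight.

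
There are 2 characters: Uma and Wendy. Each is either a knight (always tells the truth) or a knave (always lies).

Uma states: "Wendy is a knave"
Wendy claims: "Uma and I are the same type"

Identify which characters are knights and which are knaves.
Uma is a knight.
Wendy is a knave.

Verification:
- Uma (knight) says "Wendy is a knave" - this is TRUE because Wendy is a knave.
- Wendy (knave) says "Uma and I are the same type" - this is FALSE (a lie) because Wendy is a knave and Uma is a knight.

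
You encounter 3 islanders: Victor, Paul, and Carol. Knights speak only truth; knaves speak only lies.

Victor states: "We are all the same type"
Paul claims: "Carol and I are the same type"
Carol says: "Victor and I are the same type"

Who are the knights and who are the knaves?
Victor is a knight.
Paul is a knight.
Carol is a knight.

Verification:
- Victor (knight) says "We are all the same type" - this is TRUE because Victor, Paul, and Carol are knights.
- Paul (knight) says "Carol and I are the same type" - this is TRUE because Paul is a knight and Carol is a knight.
- Carol (knight) says "Victor and I are the same type" - this is TRUE because Carol is a knight and Victor is a knight.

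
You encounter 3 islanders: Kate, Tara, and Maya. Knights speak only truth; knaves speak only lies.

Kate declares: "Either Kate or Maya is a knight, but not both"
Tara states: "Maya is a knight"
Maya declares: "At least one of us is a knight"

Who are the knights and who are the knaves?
Kate is a knave.
Tara is a knave.
Maya is a knave.

Verification:
- Kate (knave) says "Either Kate or Maya is a knight, but not both" - this is FALSE (a lie) because Kate is a knave and Maya is a knave.
- Tara (knave) says "Maya is a knight" - this is FALSE (a lie) because Maya is a knave.
- Maya (knave) says "At least one of us is a knight" - this is FALSE (a lie) because no one is a knight.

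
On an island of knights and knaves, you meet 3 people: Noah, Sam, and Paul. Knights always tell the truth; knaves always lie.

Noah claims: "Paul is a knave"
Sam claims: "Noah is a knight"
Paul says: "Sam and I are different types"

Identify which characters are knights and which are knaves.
Noah is a knave.
Sam is a knave.
Paul is a knight.

Verification:
- Noah (knave) says "Paul is a knave" - this is FALSE (a lie) because Paul is a knight.
- Sam (knave) says "Noah is a knight" - this is FALSE (a lie) because Noah is a knave.
- Paul (knight) says "Sam and I are different types" - this is TRUE because Paul is a knight and Sam is a knave.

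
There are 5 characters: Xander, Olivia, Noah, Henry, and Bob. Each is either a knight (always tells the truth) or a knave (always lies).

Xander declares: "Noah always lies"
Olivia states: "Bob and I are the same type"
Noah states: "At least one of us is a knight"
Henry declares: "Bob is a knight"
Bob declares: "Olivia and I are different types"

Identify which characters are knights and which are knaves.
Xander is a knave.
Olivia is a knave.
Noah is a knight.
Henry is a knight.
Bob is a knight.

Verification:
- Xander (knave) says "Noah always lies" - this is FALSE (a lie) because Noah is a knight.
- Olivia (knave) says "Bob and I are the same type" - this is FALSE (a lie) because Olivia is a knave and Bob is a knight.
- Noah (knight) says "At least one of us is a knight" - this is TRUE because Noah, Henry, and Bob are knights.
- Henry (knight) says "Bob is a knight" - this is TRUE because Bob is a knight.
- Bob (knight) says "Olivia and I are different types" - this is TRUE because Bob is a knight and Olivia is a knave.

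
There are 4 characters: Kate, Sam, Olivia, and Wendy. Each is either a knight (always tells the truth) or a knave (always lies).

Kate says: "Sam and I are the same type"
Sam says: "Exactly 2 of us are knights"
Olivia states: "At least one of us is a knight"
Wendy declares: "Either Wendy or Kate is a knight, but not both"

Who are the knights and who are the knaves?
Kate is a knave.
Sam is a knight.
Olivia is a knight.
Wendy is a knave.

Verification:
- Kate (knave) says "Sam and I are the same type" - this is FALSE (a lie) because Kate is a knave and Sam is a knight.
- Sam (knight) says "Exactly 2 of us are knights" - this is TRUE because there are 2 knights.
- Olivia (knight) says "At least one of us is a knight" - this is TRUE because Sam and Olivia are knights.
- Wendy (knave) says "Either Wendy or Kate is a knight, but not both" - this is FALSE (a lie) because Wendy is a knave and Kate is a knave.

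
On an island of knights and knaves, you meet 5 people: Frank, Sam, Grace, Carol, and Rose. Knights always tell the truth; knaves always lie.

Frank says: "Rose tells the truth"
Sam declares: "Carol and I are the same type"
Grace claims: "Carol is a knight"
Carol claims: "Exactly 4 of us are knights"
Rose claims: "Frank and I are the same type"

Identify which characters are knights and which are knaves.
Frank is a knight.
Sam is a knave.
Grace is a knight.
Carol is a knight.
Rose is a knight.

Verification:
- Frank (knight) says "Rose tells the truth" - this is TRUE because Rose is a knight.
- Sam (knave) says "Carol and I are the same type" - this is FALSE (a lie) because Sam is a knave and Carol is a knight.
- Grace (knight) says "Carol is a knight" - this is TRUE because Carol is a knight.
- Carol (knight) says "Exactly 4 of us are knights" - this is TRUE because there are 4 knights.
- Rose (knight) says "Frank and I are the same type" - this is TRUE because Rose is a knight and Frank is a knight.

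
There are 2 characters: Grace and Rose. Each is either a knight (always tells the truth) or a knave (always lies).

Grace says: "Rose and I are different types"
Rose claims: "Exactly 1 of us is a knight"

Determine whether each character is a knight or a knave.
Grace is a knave.
Rose is a knave.

Verification:
- Grace (knave) says "Rose and I are different types" - this is FALSE (a lie) because Grace is a knave and Rose is a knave.
- Rose (knave) says "Exactly 1 of us is a knight" - this is FALSE (a lie) because there are 0 knights.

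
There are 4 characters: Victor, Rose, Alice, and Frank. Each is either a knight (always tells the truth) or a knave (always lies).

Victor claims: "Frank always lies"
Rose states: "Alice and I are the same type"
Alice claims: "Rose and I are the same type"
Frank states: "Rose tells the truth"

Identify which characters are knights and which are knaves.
Victor is a knave.
Rose is a knight.
Alice is a knight.
Frank is a knight.

Verification:
- Victor (knave) says "Frank always lies" - this is FALSE (a lie) because Frank is a knight.
- Rose (knight) says "Alice and I are the same type" - this is TRUE because Rose is a knight and Alice is a knight.
- Alice (knight) says "Rose and I are the same type" - this is TRUE because Alice is a knight and Rose is a knight.
- Frank (knight) says "Rose tells the truth" - this is TRUE because Rose is a knight.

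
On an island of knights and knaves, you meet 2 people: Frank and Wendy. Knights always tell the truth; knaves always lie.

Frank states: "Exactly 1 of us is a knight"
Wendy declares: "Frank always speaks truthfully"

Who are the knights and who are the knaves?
Frank is a knave.
Wendy is a knave.

Verification:
- Frank (knave) says "Exactly 1 of us is a knight" - this is FALSE (a lie) because there are 0 knights.
- Wendy (knave) says "Frank always speaks truthfully" - this is FALSE (a lie) because Frank is a knave.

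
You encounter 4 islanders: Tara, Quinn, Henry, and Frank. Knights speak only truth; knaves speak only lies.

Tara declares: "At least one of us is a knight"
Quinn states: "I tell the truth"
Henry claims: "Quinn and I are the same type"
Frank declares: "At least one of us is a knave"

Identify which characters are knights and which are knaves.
Tara is a knight.
Quinn is a knight.
Henry is a knave.
Frank is a knight.

Verification:
- Tara (knight) says "At least one of us is a knight" - this is TRUE because Tara, Quinn, and Frank are knights.
- Quinn (knight) says "I tell the truth" - this is TRUE because Quinn is a knight.
- Henry (knave) says "Quinn and I are the same type" - this is FALSE (a lie) because Henry is a knave and Quinn is a knight.
- Frank (knight) says "At least one of us is a knave" - this is TRUE because Henry is a knave.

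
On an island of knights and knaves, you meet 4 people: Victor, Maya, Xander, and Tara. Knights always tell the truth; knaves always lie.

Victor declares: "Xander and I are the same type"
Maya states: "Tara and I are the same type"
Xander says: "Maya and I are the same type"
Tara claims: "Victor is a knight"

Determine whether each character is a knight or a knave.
Victor is a knight.
Maya is a knight.
Xander is a knight.
Tara is a knight.

Verification:
- Victor (knight) says "Xander and I are the same type" - this is TRUE because Victor is a knight and Xander is a knight.
- Maya (knight) says "Tara and I are the same type" - this is TRUE because Maya is a knight and Tara is a knight.
- Xander (knight) says "Maya and I are the same type" - this is TRUE because Xander is a knight and Maya is a knight.
- Tara (knight) says "Victor is a knight" - this is TRUE because Victor is a knight.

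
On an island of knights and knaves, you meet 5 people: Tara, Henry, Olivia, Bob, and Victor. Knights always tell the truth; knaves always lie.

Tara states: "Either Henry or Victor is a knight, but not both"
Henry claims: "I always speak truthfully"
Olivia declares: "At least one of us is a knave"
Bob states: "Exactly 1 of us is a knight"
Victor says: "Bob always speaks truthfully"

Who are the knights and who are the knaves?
Tara is a knight.
Henry is a knight.
Olivia is a knight.
Bob is a knave.
Victor is a knave.

Verification:
- Tara (knight) says "Either Henry or Victor is a knight, but not both" - this is TRUE because Henry is a knight and Victor is a knave.
- Henry (knight) says "I always speak truthfully" - this is TRUE because Henry is a knight.
- Olivia (knight) says "At least one of us is a knave" - this is TRUE because Bob and Victor are knaves.
- Bob (knave) says "Exactly 1 of us is a knight" - this is FALSE (a lie) because there are 3 knights.
- Victor (knave) says "Bob always speaks truthfully" - this is FALSE (a lie) because Bob is a knave.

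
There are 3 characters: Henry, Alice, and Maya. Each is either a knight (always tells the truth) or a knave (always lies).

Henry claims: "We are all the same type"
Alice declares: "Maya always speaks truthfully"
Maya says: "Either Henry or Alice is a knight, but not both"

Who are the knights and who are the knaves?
Henry is a knave.
Alice is a knight.
Maya is a knight.

Verification:
- Henry (knave) says "We are all the same type" - this is FALSE (a lie) because Alice and Maya are knights and Henry is a knave.
- Alice (knight) says "Maya always speaks truthfully" - this is TRUE because Maya is a knight.
- Maya (knight) says "Either Henry or Alice is a knight, but not both" - this is TRUE because Henry is a knave and Alice is a knight.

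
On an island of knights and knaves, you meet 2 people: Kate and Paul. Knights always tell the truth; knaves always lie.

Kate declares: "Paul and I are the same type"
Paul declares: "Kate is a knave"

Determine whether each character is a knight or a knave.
Kate is a knave.
Paul is a knight.

Verification:
- Kate (knave) says "Paul and I are the same type" - this is FALSE (a lie) because Kate is a knave and Paul is a knight.
- Paul (knight) says "Kate is a knave" - this is TRUE because Kate is a knave.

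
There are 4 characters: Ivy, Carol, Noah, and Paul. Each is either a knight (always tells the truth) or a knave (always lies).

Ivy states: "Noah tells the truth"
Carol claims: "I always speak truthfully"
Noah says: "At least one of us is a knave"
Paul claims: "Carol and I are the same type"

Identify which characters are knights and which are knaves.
Ivy is a knight.
Carol is a knight.
Noah is a knight.
Paul is a knave.

Verification:
- Ivy (knight) says "Noah tells the truth" - this is TRUE because Noah is a knight.
- Carol (knight) says "I always speak truthfully" - this is TRUE because Carol is a knight.
- Noah (knight) says "At least one of us is a knave" - this is TRUE because Paul is a knave.
- Paul (knave) says "Carol and I are the same type" - this is FALSE (a lie) because Paul is a knave and Carol is a knight.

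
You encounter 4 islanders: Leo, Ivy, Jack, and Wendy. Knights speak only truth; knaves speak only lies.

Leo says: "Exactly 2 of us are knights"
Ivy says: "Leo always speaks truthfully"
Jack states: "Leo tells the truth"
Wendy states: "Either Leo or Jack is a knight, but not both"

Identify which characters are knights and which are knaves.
Leo is a knave.
Ivy is a knave.
Jack is a knave.
Wendy is a knave.

Verification:
- Leo (knave) says "Exactly 2 of us are knights" - this is FALSE (a lie) because there are 0 knights.
- Ivy (knave) says "Leo always speaks truthfully" - this is FALSE (a lie) because Leo is a knave.
- Jack (knave) says "Leo tells the truth" - this is FALSE (a lie) because Leo is a knave.
- Wendy (knave) says "Either Leo or Jack is a knight, but not both" - this is FALSE (a lie) because Leo is a knave and Jack is a knave.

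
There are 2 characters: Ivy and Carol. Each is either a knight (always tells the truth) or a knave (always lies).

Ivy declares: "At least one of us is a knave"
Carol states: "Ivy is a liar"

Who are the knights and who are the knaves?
Ivy is a knight.
Carol is a knave.

Verification:
- Ivy (knight) says "At least one of us is a knave" - this is TRUE because Carol is a knave.
- Carol (knave) says "Ivy is a liar" - this is FALSE (a lie) because Ivy is a knight.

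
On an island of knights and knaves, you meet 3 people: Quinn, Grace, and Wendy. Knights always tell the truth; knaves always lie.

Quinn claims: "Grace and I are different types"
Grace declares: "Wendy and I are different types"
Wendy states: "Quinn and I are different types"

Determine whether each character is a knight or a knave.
Quinn is a knave.
Grace is a knave.
Wendy is a knave.

Verification:
- Quinn (knave) says "Grace and I are different types" - this is FALSE (a lie) because Quinn is a knave and Grace is a knave.
- Grace (knave) says "Wendy and I are different types" - this is FALSE (a lie) because Grace is a knave and Wendy is a knave.
- Wendy (knave) says "Quinn and I are different types" - this is FALSE (a lie) because Wendy is a knave and Quinn is a knave.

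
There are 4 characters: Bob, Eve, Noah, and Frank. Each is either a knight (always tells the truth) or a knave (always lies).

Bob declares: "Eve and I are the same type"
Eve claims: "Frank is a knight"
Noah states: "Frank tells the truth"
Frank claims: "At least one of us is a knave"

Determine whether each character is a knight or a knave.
Bob is a knave.
Eve is a knight.
Noah is a knight.
Frank is a knight.

Verification:
- Bob (knave) says "Eve and I are the same type" - this is FALSE (a lie) because Bob is a knave and Eve is a knight.
- Eve (knight) says "Frank is a knight" - this is TRUE because Frank is a knight.
- Noah (knight) says "Frank tells the truth" - this is TRUE because Frank is a knight.
- Frank (knight) says "At least one of us is a knave" - this is TRUE because Bob is a knave.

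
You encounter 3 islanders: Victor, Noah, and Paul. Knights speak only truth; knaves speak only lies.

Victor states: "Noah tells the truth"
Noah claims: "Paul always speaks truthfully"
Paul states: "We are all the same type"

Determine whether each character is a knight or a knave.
Victor is a knight.
Noah is a knight.
Paul is a knight.

Verification:
- Victor (knight) says "Noah tells the truth" - this is TRUE because Noah is a knight.
- Noah (knight) says "Paul always speaks truthfully" - this is TRUE because Paul is a knight.
- Paul (knight) says "We are all the same type" - this is TRUE because Victor, Noah, and Paul are knights.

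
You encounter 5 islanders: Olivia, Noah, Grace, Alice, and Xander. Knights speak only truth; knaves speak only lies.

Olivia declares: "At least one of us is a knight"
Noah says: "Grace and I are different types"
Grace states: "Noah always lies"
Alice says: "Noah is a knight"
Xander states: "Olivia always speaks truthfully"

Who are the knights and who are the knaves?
Olivia is a knight.
Noah is a knight.
Grace is a knave.
Alice is a knight.
Xander is a knight.

Verification:
- Olivia (knight) says "At least one of us is a knight" - this is TRUE because Olivia, Noah, Alice, and Xander are knights.
- Noah (knight) says "Grace and I are different types" - this is TRUE because Noah is a knight and Grace is a knave.
- Grace (knave) says "Noah always lies" - this is FALSE (a lie) because Noah is a knight.
- Alice (knight) says "Noah is a knight" - this is TRUE because Noah is a knight.
- Xander (knight) says "Olivia always speaks truthfully" - this is TRUE because Olivia is a knight.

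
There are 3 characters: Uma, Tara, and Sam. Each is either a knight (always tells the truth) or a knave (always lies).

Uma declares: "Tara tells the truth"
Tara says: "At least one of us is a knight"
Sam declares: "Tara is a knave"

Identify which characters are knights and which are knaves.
Uma is a knight.
Tara is a knight.
Sam is a knave.

Verification:
- Uma (knight) says "Tara tells the truth" - this is TRUE because Tara is a knight.
- Tara (knight) says "At least one of us is a knight" - this is TRUE because Uma and Tara are knights.
- Sam (knave) says "Tara is a knave" - this is FALSE (a lie) because Tara is a knight.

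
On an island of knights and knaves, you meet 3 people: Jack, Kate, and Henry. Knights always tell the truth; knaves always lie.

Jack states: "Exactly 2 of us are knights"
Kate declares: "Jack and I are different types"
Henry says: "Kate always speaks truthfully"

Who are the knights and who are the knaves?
Jack is a knave.
Kate is a knave.
Henry is a knave.

Verification:
- Jack (knave) says "Exactly 2 of us are knights" - this is FALSE (a lie) because there are 0 knights.
- Kate (knave) says "Jack and I are different types" - this is FALSE (a lie) because Kate is a knave and Jack is a knave.
- Henry (knave) says "Kate always speaks truthfully" - this is FALSE (a lie) because Kate is a knave.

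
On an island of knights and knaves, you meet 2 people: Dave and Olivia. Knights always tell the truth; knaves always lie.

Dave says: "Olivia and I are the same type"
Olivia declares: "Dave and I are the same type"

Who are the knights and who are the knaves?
Dave is a knight.
Olivia is a knight.

Verification:
- Dave (knight) says "Olivia and I are the same type" - this is TRUE because Dave is a knight and Olivia is a knight.
- Olivia (knight) says "Dave and I are the same type" - this is TRUE because Olivia is a knight and Dave is a knight.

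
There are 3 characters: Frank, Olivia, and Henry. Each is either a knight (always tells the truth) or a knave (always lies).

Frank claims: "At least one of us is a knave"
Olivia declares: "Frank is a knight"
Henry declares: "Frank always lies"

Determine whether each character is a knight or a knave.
Frank is a knight.
Olivia is a knight.
Henry is a knave.

Verification:
- Frank (knight) says "At least one of us is a knave" - this is TRUE because Henry is a knave.
- Olivia (knight) says "Frank is a knight" - this is TRUE because Frank is a knight.
- Henry (knave) says "Frank always lies" - this is FALSE (a lie) because Frank is a knight.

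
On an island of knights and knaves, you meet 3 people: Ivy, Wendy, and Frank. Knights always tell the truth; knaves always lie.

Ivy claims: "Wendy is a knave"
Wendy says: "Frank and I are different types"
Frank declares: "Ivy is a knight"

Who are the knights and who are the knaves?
Ivy is a knave.
Wendy is a knight.
Frank is a knave.

Verification:
- Ivy (knave) says "Wendy is a knave" - this is FALSE (a lie) because Wendy is a knight.
- Wendy (knight) says "Frank and I are different types" - this is TRUE because Wendy is a knight and Frank is a knave.
- Frank (knave) says "Ivy is a knight" - this is FALSE (a lie) because Ivy is a knave.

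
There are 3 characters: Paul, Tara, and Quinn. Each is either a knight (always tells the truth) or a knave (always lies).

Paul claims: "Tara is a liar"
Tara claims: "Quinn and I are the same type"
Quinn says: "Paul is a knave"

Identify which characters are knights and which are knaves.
Paul is a knave.
Tara is a knight.
Quinn is a knight.

Verification:
- Paul (knave) says "Tara is a liar" - this is FALSE (a lie) because Tara is a knight.
- Tara (knight) says "Quinn and I are the same type" - this is TRUE because Tara is a knight and Quinn is a knight.
- Quinn (knight) says "Paul is a knave" - this is TRUE because Paul is a knave.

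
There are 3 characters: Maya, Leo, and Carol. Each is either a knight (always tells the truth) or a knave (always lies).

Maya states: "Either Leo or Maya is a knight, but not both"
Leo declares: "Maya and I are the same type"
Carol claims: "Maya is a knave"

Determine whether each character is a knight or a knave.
Maya is a knight.
Leo is a knave.
Carol is a knave.

Verification:
- Maya (knight) says "Either Leo or Maya is a knight, but not both" - this is TRUE because Leo is a knave and Maya is a knight.
- Leo (knave) says "Maya and I are the same type" - this is FALSE (a lie) because Leo is a knave and Maya is a knight.
- Carol (knave) says "Maya is a knave" - this is FALSE (a lie) because Maya is a knight.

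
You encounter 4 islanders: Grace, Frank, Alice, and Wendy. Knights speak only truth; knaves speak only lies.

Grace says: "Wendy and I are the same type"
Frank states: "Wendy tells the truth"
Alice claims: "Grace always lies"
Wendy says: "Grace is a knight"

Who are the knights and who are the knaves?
Grace is a knight.
Frank is a knight.
Alice is a knave.
Wendy is a knight.

Verification:
- Grace (knight) says "Wendy and I are the same type" - this is TRUE because Grace is a knight and Wendy is a knight.
- Frank (knight) says "Wendy tells the truth" - this is TRUE because Wendy is a knight.
- Alice (knave) says "Grace always lies" - this is FALSE (a lie) because Grace is a knight.
- Wendy (knight) says "Grace is a knight" - this is TRUE because Grace is a knight.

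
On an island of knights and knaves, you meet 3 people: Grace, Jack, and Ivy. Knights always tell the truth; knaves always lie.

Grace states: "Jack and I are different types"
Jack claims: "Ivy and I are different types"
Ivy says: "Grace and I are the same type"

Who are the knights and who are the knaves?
Grace is a knight.
Jack is a knave.
Ivy is a knave.

Verification:
- Grace (knight) says "Jack and I are different types" - this is TRUE because Grace is a knight and Jack is a knave.
- Jack (knave) says "Ivy and I are different types" - this is FALSE (a lie) because Jack is a knave and Ivy is a knave.
- Ivy (knave) says "Grace and I are the same type" - this is FALSE (a lie) because Ivy is a knave and Grace is a knight.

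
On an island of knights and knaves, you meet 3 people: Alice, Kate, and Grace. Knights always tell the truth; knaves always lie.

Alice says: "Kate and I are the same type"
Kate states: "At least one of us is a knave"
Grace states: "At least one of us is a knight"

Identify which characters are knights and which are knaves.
Alice is a knave.
Kate is a knight.
Grace is a knight.

Verification:
- Alice (knave) says "Kate and I are the same type" - this is FALSE (a lie) because Alice is a knave and Kate is a knight.
- Kate (knight) says "At least one of us is a knave" - this is TRUE because Alice is a knave.
- Grace (knight) says "At least one of us is a knight" - this is TRUE because Kate and Grace are knights.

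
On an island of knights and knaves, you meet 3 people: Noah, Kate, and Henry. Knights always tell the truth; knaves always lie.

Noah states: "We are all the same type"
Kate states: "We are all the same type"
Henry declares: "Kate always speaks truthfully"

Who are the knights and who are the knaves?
Noah is a knight.
Kate is a knight.
Henry is a knight.

Verification:
- Noah (knight) says "We are all the same type" - this is TRUE because Noah, Kate, and Henry are knights.
- Kate (knight) says "We are all the same type" - this is TRUE because Noah, Kate, and Henry are knights.
- Henry (knight) says "Kate always speaks truthfully" - this is TRUE because Kate is a knight.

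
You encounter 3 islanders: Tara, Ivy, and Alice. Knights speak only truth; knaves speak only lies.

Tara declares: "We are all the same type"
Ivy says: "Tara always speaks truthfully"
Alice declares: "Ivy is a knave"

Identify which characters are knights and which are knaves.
Tara is a knave.
Ivy is a knave.
Alice is a knight.

Verification:
- Tara (knave) says "We are all the same type" - this is FALSE (a lie) because Alice is a knight and Tara and Ivy are knaves.
- Ivy (knave) says "Tara always speaks truthfully" - this is FALSE (a lie) because Tara is a knave.
- Alice (knight) says "Ivy is a knave" - this is TRUE because Ivy is a knave.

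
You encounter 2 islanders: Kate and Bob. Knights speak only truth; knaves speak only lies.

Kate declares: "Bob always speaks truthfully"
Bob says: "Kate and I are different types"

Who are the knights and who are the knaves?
Kate is a knave.
Bob is a knave.

Verification:
- Kate (knave) says "Bob always speaks truthfully" - this is FALSE (a lie) because Bob is a knave.
- Bob (knave) says "Kate and I are different types" - this is FALSE (a lie) because Bob is a knave and Kate is a knave.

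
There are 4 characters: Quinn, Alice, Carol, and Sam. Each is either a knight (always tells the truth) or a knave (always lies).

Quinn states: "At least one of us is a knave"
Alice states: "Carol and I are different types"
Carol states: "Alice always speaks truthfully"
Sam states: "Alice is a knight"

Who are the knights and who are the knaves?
Quinn is a knight.
Alice is a knave.
Carol is a knave.
Sam is a knave.

Verification:
- Quinn (knight) says "At least one of us is a knave" - this is TRUE because Alice, Carol, and Sam are knaves.
- Alice (knave) says "Carol and I are different types" - this is FALSE (a lie) because Alice is a knave and Carol is a knave.
- Carol (knave) says "Alice always speaks truthfully" - this is FALSE (a lie) because Alice is a knave.
- Sam (knave) says "Alice is a knight" - this is FALSE (a lie) because Alice is a knave.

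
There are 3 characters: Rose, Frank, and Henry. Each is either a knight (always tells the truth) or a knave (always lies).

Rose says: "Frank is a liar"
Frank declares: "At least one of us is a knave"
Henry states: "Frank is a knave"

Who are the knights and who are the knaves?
Rose is a knave.
Frank is a knight.
Henry is a knave.

Verification:
- Rose (knave) says "Frank is a liar" - this is FALSE (a lie) because Frank is a knight.
- Frank (knight) says "At least one of us is a knave" - this is TRUE because Rose and Henry are knaves.
- Henry (knave) says "Frank is a knave" - this is FALSE (a lie) because Frank is a knight.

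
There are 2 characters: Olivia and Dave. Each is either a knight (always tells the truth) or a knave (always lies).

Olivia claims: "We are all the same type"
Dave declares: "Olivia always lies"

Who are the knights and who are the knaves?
Olivia is a knave.
Dave is a knight.

Verification:
- Olivia (knave) says "We are all the same type" - this is FALSE (a lie) because Dave is a knight and Olivia is a knave.
- Dave (knight) says "Olivia always lies" - this is TRUE because Olivia is a knave.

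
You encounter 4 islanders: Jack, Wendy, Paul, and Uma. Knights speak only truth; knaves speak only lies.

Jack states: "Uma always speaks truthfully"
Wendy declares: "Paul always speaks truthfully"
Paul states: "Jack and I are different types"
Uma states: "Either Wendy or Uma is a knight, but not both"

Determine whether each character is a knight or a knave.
Jack is a knave.
Wendy is a knave.
Paul is a knave.
Uma is a knave.

Verification:
- Jack (knave) says "Uma always speaks truthfully" - this is FALSE (a lie) because Uma is a knave.
- Wendy (knave) says "Paul always speaks truthfully" - this is FALSE (a lie) because Paul is a knave.
- Paul (knave) says "Jack and I are different types" - this is FALSE (a lie) because Paul is a knave and Jack is a knave.
- Uma (knave) says "Either Wendy or Uma is a knight, but not both" - this is FALSE (a lie) because Wendy is a knave and Uma is a knave.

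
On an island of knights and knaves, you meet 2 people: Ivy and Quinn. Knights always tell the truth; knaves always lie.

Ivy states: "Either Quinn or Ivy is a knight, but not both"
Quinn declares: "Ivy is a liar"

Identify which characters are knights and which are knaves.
Ivy is a knight.
Quinn is a knave.

Verification:
- Ivy (knight) says "Either Quinn or Ivy is a knight, but not both" - this is TRUE because Quinn is a knave and Ivy is a knight.
- Quinn (knave) says "Ivy is a liar" - this is FALSE (a lie) because Ivy is a knight.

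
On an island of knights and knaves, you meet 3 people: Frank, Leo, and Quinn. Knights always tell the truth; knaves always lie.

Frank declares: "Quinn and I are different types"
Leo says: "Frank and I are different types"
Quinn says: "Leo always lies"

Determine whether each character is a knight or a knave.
Frank is a knave.
Leo is a knight.
Quinn is a knave.

Verification:
- Frank (knave) says "Quinn and I are different types" - this is FALSE (a lie) because Frank is a knave and Quinn is a knave.
- Leo (knight) says "Frank and I are different types" - this is TRUE because Leo is a knight and Frank is a knave.
- Quinn (knave) says "Leo always lies" - this is FALSE (a lie) because Leo is a knight.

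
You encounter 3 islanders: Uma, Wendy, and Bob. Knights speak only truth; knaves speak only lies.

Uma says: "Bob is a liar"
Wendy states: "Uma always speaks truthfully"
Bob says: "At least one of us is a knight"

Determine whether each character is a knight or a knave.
Uma is a knave.
Wendy is a knave.
Bob is a knight.

Verification:
- Uma (knave) says "Bob is a liar" - this is FALSE (a lie) because Bob is a knight.
- Wendy (knave) says "Uma always speaks truthfully" - this is FALSE (a lie) because Uma is a knave.
- Bob (knight) says "At least one of us is a knight" - this is TRUE because Bob is a knight.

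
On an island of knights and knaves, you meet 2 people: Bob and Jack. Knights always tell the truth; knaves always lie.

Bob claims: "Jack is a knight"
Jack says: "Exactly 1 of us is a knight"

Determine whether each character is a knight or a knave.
Bob is a knave.
Jack is a knave.

Verification:
- Bob (knave) says "Jack is a knight" - this is FALSE (a lie) because Jack is a knave.
- Jack (knave) says "Exactly 1 of us is a knight" - this is FALSE (a lie) because there are 0 knights.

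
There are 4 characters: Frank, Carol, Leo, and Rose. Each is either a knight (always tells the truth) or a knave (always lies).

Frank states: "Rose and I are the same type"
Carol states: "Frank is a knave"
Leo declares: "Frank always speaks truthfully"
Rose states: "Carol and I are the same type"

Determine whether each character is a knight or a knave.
Frank is a knave.
Carol is a knight.
Leo is a knave.
Rose is a knight.

Verification:
- Frank (knave) says "Rose and I are the same type" - this is FALSE (a lie) because Frank is a knave and Rose is a knight.
- Carol (knight) says "Frank is a knave" - this is TRUE because Frank is a knave.
- Leo (knave) says "Frank always speaks truthfully" - this is FALSE (a lie) because Frank is a knave.
- Rose (knight) says "Carol and I are the same type" - this is TRUE because Rose is a knight and Carol is a knight.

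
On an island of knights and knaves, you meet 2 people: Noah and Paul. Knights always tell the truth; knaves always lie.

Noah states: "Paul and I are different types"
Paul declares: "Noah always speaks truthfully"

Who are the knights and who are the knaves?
Noah is a knave.
Paul is a knave.

Verification:
- Noah (knave) says "Paul and I are different types" - this is FALSE (a lie) because Noah is a knave and Paul is a knave.
- Paul (knave) says "Noah always speaks truthfully" - this is FALSE (a lie) because Noah is a knave.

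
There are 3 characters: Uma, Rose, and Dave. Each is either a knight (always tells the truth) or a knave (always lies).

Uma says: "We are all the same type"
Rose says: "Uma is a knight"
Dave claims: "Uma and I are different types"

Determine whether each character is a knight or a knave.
Uma is a knave.
Rose is a knave.
Dave is a knight.

Verification:
- Uma (knave) says "We are all the same type" - this is FALSE (a lie) because Dave is a knight and Uma and Rose are knaves.
- Rose (knave) says "Uma is a knight" - this is FALSE (a lie) because Uma is a knave.
- Dave (knight) says "Uma and I are different types" - this is TRUE because Dave is a knight and Uma is a knave.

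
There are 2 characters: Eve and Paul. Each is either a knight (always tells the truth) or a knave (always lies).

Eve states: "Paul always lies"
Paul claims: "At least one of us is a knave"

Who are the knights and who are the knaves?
Eve is a knave.
Paul is a knight.

Verification:
- Eve (knave) says "Paul always lies" - this is FALSE (a lie) because Paul is a knight.
- Paul (knight) says "At least one of us is a knave" - this is TRUE because Eve is a knave.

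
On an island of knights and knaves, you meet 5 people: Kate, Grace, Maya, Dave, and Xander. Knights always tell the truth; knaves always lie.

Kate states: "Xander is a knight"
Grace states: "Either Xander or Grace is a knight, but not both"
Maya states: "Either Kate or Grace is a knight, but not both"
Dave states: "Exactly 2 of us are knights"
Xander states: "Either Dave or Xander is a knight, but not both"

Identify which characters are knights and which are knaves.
Kate is a knave.
Grace is a knave.
Maya is a knave.
Dave is a knave.
Xander is a knave.

Verification:
- Kate (knave) says "Xander is a knight" - this is FALSE (a lie) because Xander is a knave.
- Grace (knave) says "Either Xander or Grace is a knight, but not both" - this is FALSE (a lie) because Xander is a knave and Grace is a knave.
- Maya (knave) says "Either Kate or Grace is a knight, but not both" - this is FALSE (a lie) because Kate is a knave and Grace is a knave.
- Dave (knave) says "Exactly 2 of us are knights" - this is FALSE (a lie) because there are 0 knights.
- Xander (knave) says "Either Dave or Xander is a knight, but not both" - this is FALSE (a lie) because Dave is a knave and Xander is a knave.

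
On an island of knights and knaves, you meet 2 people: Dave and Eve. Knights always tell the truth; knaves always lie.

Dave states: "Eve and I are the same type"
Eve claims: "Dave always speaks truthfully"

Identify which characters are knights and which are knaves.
Dave is a knight.
Eve is a knight.

Verification:
- Dave (knight) says "Eve and I are the same type" - this is TRUE because Dave is a knight and Eve is a knight.
- Eve (knight) says "Dave always speaks truthfully" - this is TRUE because Dave is a knight.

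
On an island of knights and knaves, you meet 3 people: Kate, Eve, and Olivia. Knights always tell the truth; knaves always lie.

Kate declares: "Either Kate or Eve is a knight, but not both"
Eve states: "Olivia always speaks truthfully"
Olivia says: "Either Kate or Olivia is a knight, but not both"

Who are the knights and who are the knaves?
Kate is a knave.
Eve is a knave.
Olivia is a knave.

Verification:
- Kate (knave) says "Either Kate or Eve is a knight, but not both" - this is FALSE (a lie) because Kate is a knave and Eve is a knave.
- Eve (knave) says "Olivia always speaks truthfully" - this is FALSE (a lie) because Olivia is a knave.
- Olivia (knave) says "Either Kate or Olivia is a knight, but not both" - this is FALSE (a lie) because Kate is a knave and Olivia is a knave.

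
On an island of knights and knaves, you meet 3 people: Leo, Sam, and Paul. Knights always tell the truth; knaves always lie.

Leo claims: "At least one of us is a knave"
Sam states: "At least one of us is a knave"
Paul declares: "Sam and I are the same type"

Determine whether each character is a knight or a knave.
Leo is a knight.
Sam is a knight.
Paul is a knave.

Verification:
- Leo (knight) says "At least one of us is a knave" - this is TRUE because Paul is a knave.
- Sam (knight) says "At least one of us is a knave" - this is TRUE because Paul is a knave.
- Paul (knave) says "Sam and I are the same type" - this is FALSE (a lie) because Paul is a knave and Sam is a knight.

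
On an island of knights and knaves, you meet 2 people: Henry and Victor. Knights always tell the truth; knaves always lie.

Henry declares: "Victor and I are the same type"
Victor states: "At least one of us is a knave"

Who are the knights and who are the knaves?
Henry is a knave.
Victor is a knight.

Verification:
- Henry (knave) says "Victor and I are the same type" - this is FALSE (a lie) because Henry is a knave and Victor is a knight.
- Victor (knight) says "At least one of us is a knave" - this is TRUE because Henry is a knave.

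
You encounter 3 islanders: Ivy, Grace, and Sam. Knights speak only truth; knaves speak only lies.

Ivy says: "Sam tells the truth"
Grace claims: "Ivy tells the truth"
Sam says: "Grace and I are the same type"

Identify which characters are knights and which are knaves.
Ivy is a knight.
Grace is a knight.
Sam is a knight.

Verification:
- Ivy (knight) says "Sam tells the truth" - this is TRUE because Sam is a knight.
- Grace (knight) says "Ivy tells the truth" - this is TRUE because Ivy is a knight.
- Sam (knight) says "Grace and I are the same type" - this is TRUE because Sam is a knight and Grace is a knight.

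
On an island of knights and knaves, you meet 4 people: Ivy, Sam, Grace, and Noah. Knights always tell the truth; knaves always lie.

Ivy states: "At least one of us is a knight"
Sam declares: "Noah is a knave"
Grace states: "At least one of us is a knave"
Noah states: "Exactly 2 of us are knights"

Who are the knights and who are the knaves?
Ivy is a knight.
Sam is a knight.
Grace is a knight.
Noah is a knave.

Verification:
- Ivy (knight) says "At least one of us is a knight" - this is TRUE because Ivy, Sam, and Grace are knights.
- Sam (knight) says "Noah is a knave" - this is TRUE because Noah is a knave.
- Grace (knight) says "At least one of us is a knave" - this is TRUE because Noah is a knave.
- Noah (knave) says "Exactly 2 of us are knights" - this is FALSE (a lie) because there are 3 knights.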